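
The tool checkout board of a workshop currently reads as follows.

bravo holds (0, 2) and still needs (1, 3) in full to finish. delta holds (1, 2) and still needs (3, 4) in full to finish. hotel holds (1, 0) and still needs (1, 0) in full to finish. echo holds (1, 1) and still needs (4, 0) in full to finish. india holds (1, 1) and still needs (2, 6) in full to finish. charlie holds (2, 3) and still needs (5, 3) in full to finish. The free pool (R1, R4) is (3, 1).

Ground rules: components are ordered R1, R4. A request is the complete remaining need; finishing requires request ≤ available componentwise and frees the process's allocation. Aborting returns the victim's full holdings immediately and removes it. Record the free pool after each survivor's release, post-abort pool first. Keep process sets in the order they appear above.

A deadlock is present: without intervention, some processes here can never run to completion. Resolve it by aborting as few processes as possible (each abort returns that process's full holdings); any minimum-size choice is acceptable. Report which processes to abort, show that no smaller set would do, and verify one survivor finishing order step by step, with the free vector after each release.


The answer: abort bravo.
Key observation: delta could never have finished before the abort; with (0, 2) returned by bravo, it fits at step 3.
Why nothing smaller works: aborting no one leaves the state deadlocked as given.
The survivors complete as hotel, echo, delta, charlie, india. Walking it through (starting from the post-abort pool):
  pool = (3, 3)
  hotel: need (1, 0) fits (3, 3); releases (1, 0), pool now (4, 3)
  echo: need (4, 0) fits (4, 3); releases (1, 1), pool now (5, 4)
  delta: need (3, 4) fits (5, 4); releases (1, 2), pool now (6, 6)
  charlie: need (5, 3) fits (6, 6); releases (2, 3), pool now (8, 9)
  india: need (2, 6) fits (8, 9); releases (1, 1), pool now (9, 10)


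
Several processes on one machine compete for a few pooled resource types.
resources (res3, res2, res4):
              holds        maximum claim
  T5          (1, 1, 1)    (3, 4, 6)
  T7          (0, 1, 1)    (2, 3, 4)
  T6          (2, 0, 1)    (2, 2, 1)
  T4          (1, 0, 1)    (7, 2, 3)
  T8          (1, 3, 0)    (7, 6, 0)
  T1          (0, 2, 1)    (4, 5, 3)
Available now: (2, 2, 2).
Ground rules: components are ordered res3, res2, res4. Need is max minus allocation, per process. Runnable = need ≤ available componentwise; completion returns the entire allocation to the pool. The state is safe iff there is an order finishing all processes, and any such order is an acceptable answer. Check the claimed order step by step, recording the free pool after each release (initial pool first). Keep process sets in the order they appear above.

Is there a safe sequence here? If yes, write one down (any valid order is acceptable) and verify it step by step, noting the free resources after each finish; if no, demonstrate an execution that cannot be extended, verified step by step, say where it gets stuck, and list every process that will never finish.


The state is UNSAFE.
Key observation: after T6, T7, T1, T5 complete, (5, 6, 6) is the best the pool ever gets, yet each leftover process wants more res3.
A maximal execution: T6, T7, T1, T5 — then nothing else fits. Verifying each step:
  pool = (2, 2, 2)
  T6: need (0, 2, 0) fits (2, 2, 2); releases (2, 0, 1), pool now (4, 2, 3)
  T7: need (2, 2, 3) fits (4, 2, 3); releases (0, 1, 1), pool now (4, 3, 4)
  T1: need (4, 3, 2) fits (4, 3, 4); releases (0, 2, 1), pool now (4, 5, 5)
  T5: need (2, 3, 5) fits (4, 5, 5); releases (1, 1, 1), pool now (5, 6, 6)
  blocked: T4 wants (6, 2, 2), pool (5, 6, 6) — not enough res3
  blocked: T8 wants (6, 3, 0), pool (5, 6, 6) — not enough res3
Never able to finish: T4 and T8.


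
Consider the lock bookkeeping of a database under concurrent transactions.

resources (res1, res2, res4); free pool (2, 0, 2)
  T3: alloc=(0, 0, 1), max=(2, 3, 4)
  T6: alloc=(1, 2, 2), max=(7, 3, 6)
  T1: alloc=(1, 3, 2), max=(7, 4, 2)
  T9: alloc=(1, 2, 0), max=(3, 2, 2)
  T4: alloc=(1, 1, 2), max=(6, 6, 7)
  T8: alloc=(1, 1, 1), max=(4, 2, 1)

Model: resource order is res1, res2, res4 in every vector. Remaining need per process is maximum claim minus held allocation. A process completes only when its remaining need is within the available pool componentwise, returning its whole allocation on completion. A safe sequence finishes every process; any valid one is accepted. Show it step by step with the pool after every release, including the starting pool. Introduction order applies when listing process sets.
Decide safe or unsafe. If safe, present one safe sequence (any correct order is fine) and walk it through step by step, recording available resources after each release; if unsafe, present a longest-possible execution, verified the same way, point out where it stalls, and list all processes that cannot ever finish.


UNSAFE.
Key observation: the wall is res1: completing T9, T8, T3 brings the pool only to (4, 3, 4), and all the rest need more.
The run T9, T8, T3 cannot be extended any further. Step-by-step check:
  pool = (2, 0, 2)
  T9 needs (2, 0, 2) <= (2, 0, 2) -> finishes; pool += (1, 2, 0) = (3, 2, 2)
  T8 needs (3, 1, 0) <= (3, 2, 2) -> finishes; pool += (1, 1, 1) = (4, 3, 3)
  T3 needs (2, 3, 3) <= (4, 3, 3) -> finishes; pool += (0, 0, 1) = (4, 3, 4)
  T6 still needs (6, 1, 4) but only (4, 3, 4) is free — short on res1
  T1 still needs (6, 1, 0) but only (4, 3, 4) is free — short on res1
  T4 still needs (5, 5, 5) but only (4, 3, 4) is free — short on res1, res2 and res4
Processes that can never finish: T6, T1 and T4.


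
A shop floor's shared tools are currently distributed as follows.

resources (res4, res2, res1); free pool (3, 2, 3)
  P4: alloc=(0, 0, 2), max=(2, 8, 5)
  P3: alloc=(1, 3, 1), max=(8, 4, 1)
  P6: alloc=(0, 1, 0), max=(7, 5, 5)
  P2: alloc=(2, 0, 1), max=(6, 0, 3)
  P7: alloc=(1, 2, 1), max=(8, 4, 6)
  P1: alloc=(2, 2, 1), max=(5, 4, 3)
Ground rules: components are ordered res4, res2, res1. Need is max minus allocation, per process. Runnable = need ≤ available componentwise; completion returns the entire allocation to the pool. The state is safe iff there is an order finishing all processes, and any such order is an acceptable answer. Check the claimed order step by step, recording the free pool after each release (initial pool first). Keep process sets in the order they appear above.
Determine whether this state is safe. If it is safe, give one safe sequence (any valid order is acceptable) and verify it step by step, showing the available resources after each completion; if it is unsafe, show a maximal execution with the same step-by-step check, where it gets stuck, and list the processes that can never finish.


SAFE — a valid safe sequence is P1, P2, P7, P3, P6, P4.
Key observation: the first exact fit in this order is P1 — it needs (3, 2, 2) with (3, 2, 3) free, meeting a requested resource to the last unit.
Step-by-step check:
  pool = (3, 2, 3)
  P1: need (3, 2, 2) fits (3, 2, 3); releases (2, 2, 1), pool now (5, 4, 4)
  P2: need (4, 0, 2) fits (5, 4, 4); releases (2, 0, 1), pool now (7, 4, 5)
  P7: need (7, 2, 5) fits (7, 4, 5); releases (1, 2, 1), pool now (8, 6, 6)
  P3: need (7, 1, 0) fits (8, 6, 6); releases (1, 3, 1), pool now (9, 9, 7)
  P6: need (7, 4, 5) fits (9, 9, 7); releases (0, 1, 0), pool now (9, 10, 7)
  P4: need (2, 8, 3) fits (9, 10, 7); releases (0, 0, 2), pool now (9, 10, 9)


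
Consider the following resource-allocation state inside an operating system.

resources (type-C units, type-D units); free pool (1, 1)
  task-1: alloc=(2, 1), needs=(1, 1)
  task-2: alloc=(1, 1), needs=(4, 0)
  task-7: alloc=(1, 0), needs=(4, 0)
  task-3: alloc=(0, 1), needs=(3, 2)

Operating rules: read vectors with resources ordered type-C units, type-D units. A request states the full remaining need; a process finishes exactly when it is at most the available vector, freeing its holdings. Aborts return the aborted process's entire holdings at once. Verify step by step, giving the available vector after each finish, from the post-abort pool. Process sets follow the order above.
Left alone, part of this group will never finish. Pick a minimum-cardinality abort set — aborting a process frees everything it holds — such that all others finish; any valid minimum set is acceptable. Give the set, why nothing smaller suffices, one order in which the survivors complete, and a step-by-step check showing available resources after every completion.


Minimum abort set: task-2.
Key observation: task-7 was stuck for good until task-2 gave back (1, 1); in the order shown it finishes at step 2.
Why nothing smaller works: aborting no one leaves the state deadlocked as given.
One survivor order: task-1, task-7, task-3. Verifying each step (post-abort pool first):
  pool = (2, 2)
  run task-1 (needs (1, 1), free (2, 2)); after release of (2, 1) the pool is (4, 3)
  run task-7 (needs (4, 0), free (4, 3)); after release of (1, 0) the pool is (5, 3)
  run task-3 (needs (3, 2), free (5, 3)); after release of (0, 1) the pool is (5, 4)


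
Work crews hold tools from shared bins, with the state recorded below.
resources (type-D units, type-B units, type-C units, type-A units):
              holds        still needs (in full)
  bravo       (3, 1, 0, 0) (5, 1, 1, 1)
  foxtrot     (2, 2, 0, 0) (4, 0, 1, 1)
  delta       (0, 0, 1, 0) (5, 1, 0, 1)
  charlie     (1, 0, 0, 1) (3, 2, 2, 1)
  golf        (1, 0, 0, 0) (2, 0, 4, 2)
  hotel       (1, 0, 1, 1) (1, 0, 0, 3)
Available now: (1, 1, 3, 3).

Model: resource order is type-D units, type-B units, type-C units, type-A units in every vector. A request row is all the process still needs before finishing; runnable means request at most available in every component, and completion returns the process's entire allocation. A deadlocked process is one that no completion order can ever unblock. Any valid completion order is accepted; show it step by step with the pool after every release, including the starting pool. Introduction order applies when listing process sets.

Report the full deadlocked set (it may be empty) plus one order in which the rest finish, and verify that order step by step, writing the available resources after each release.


Deadlocked set: bravo, foxtrot, delta and charlie.
Key observation: after hotel, golf the pool peaks at (3, 1, 4, 4), and each blocked process is short somewhere: bravo on type-D units; foxtrot on type-D units; delta on type-D units; charlie on type-B units.
The rest can finish in the order hotel, golf. Verifying each step:
  pool = (1, 1, 3, 3)
  hotel: need (1, 0, 0, 3) fits (1, 1, 3, 3); releases (1, 0, 1, 1), pool now (2, 1, 4, 4)
  golf: need (2, 0, 4, 2) fits (2, 1, 4, 4); releases (1, 0, 0, 0), pool now (3, 1, 4, 4)
The blocked processes can never fit:
  bravo cannot run: need (5, 1, 1, 1) vs free (3, 1, 4, 4) (insufficient type-D units)
  foxtrot cannot run: need (4, 0, 1, 1) vs free (3, 1, 4, 4) (insufficient type-D units)
  delta cannot run: need (5, 1, 0, 1) vs free (3, 1, 4, 4) (insufficient type-D units)
  charlie cannot run: need (3, 2, 2, 1) vs free (3, 1, 4, 4) (insufficient type-B units)


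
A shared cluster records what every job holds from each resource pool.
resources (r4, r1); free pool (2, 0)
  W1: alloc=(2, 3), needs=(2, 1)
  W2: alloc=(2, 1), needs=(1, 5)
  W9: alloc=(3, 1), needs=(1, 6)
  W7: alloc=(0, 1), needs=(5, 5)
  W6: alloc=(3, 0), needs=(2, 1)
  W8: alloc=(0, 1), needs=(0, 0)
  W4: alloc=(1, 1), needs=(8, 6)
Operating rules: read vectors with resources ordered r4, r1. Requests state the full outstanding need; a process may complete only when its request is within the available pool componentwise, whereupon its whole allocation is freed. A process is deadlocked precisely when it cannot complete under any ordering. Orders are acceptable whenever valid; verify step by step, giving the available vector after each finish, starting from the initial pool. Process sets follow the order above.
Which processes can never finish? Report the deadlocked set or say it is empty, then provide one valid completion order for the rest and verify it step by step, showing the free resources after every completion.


Deadlocked: W2, W9, W7 and W4.
Key observation: no order helps: past W8, W1, W6, the free pool tops out at (7, 4), below what each blocked process needs in r1.
A valid finishing order for the others: W8, W1, W6. Check, step by step:
  pool = (2, 0)
  W8: need (0, 0) fits (2, 0); releases (0, 1), pool now (2, 1)
  W1: need (2, 1) fits (2, 1); releases (2, 3), pool now (4, 4)
  W6: need (2, 1) fits (4, 4); releases (3, 0), pool now (7, 4)
None of the blocked processes ever fits:
  blocked: W2 wants (1, 5), pool (7, 4) — not enough r1
  blocked: W9 wants (1, 6), pool (7, 4) — not enough r1
  blocked: W7 wants (5, 5), pool (7, 4) — not enough r1
  blocked: W4 wants (8, 6), pool (7, 4) — not enough r4 and r1


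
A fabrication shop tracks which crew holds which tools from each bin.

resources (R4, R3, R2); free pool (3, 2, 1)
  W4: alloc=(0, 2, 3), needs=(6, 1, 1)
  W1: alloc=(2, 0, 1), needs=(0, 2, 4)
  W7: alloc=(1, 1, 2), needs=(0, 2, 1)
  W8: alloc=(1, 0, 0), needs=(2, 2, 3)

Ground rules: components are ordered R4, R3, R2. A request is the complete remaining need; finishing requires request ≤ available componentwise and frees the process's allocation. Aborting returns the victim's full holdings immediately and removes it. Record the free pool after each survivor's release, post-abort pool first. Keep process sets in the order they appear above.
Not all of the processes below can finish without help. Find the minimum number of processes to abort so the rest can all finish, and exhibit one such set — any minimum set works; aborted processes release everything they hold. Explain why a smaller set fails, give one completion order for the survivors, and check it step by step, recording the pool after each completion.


Minimum abort set: W4.
Key observation: the deadlocked W1 becomes finishable only because W4 released (0, 2, 3); it completes at step 3 below.
No smaller set exists: with zero aborts the deadlock remains.
One survivor order: W7, W8, W1. Walking it through (post-abort pool first):
  pool = (3, 4, 4)
  W7 needs (0, 2, 1) <= (3, 4, 4) -> finishes; pool += (1, 1, 2) = (4, 5, 6)
  W8 needs (2, 2, 3) <= (4, 5, 6) -> finishes; pool += (1, 0, 0) = (5, 5, 6)
  W1 needs (0, 2, 4) <= (5, 5, 6) -> finishes; pool += (2, 0, 1) = (7, 5, 7)


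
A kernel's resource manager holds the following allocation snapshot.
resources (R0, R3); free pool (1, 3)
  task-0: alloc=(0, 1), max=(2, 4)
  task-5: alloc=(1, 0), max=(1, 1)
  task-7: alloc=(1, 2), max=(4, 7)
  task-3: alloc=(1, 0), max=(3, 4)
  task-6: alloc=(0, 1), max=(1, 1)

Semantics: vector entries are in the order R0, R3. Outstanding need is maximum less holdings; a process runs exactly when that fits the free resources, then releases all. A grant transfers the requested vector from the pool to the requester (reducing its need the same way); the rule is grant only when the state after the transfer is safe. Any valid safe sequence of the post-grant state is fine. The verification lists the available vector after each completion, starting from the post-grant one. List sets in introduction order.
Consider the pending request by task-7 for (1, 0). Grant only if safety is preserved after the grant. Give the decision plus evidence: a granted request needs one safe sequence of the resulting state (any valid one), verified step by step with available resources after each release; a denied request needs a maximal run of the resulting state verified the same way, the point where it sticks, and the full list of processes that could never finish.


DENY — the pretend-granted state is unsafe.
Key observation: the pool after task-5, task-6 is (1, 4); every surviving request exceeds it in R0, so progress ends there.
On the post-grant state, task-5, task-6 is a maximal run — nothing extends it. Walking it through:
  pool = (0, 3)
  task-5: need (0, 1) fits (0, 3); releases (1, 0), pool now (1, 3)
  task-6: need (1, 0) fits (1, 3); releases (0, 1), pool now (1, 4)
  blocked: task-0 wants (2, 3), pool (1, 4) — not enough R0
  blocked: task-7 wants (2, 5), pool (1, 4) — not enough R0 and R3
  blocked: task-3 wants (2, 4), pool (1, 4) — not enough R0
Processes that could never finish after the grant: task-0, task-7 and task-3.


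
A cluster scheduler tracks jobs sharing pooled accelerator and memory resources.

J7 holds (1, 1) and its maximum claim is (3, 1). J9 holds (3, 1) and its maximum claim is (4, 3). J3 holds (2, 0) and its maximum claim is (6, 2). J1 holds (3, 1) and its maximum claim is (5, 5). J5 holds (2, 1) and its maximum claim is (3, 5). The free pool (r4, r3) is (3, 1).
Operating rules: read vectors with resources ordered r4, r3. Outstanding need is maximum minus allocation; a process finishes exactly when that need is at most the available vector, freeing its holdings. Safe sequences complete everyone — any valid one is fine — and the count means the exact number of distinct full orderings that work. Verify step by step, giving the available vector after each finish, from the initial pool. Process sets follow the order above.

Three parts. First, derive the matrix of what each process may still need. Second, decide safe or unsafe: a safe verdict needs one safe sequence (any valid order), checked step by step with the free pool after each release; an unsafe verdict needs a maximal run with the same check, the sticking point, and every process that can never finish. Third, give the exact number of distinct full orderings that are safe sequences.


(1) Outstanding need per process (order r4, r3):
  J7: (2, 0)
  J9: (1, 2)
  J3: (4, 2)
  J1: (2, 4)
  J5: (1, 4)
(2) The state is UNSAFE.
Key observation: no order helps: past J7, J9, J3, the free pool tops out at (9, 3), below what each blocked process needs in r3.
A maximal execution: J7, J9, J3 — then nothing else fits. Walking it through:
  pool = (3, 1)
  run J7 (needs (2, 0), free (3, 1)); after release of (1, 1) the pool is (4, 2)
  run J9 (needs (1, 2), free (4, 2)); after release of (3, 1) the pool is (7, 3)
  run J3 (needs (4, 2), free (7, 3)); after release of (2, 0) the pool is (9, 3)
  blocked: J1 wants (2, 4), pool (9, 3) — not enough r3
  blocked: J5 wants (1, 4), pool (9, 3) — not enough r3
Processes that can never finish: J1 and J5.
(3) The exact count: 0 of the possible complete orderings are safe sequences.


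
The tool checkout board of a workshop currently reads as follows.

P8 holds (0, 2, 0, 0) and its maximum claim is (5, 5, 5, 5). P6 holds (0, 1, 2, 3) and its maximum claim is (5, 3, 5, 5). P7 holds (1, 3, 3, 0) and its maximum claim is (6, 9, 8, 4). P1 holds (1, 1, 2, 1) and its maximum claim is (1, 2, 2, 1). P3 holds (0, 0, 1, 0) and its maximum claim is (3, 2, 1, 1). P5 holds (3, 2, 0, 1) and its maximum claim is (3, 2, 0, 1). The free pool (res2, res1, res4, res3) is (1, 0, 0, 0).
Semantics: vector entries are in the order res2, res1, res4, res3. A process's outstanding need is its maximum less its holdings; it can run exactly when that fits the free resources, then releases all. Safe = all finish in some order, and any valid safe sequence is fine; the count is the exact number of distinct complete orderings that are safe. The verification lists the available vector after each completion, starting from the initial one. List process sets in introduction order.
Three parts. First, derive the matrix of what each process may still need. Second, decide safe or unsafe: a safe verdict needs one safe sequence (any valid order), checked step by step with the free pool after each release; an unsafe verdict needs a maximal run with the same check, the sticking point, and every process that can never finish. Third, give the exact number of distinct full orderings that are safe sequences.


(1) Need matrix, components ordered res2, res1, res4, res3:
  P8: (5, 3, 5, 5)
  P6: (5, 2, 3, 2)
  P7: (5, 6, 5, 4)
  P1: (0, 1, 0, 0)
  P3: (3, 2, 0, 1)
  P5: (0, 0, 0, 0)
(2) SAFE — a valid safe sequence is P5, P1, P3, P6, P8, P7.
Key observation: at P6 the run first touches a limit — (5, 2, 3, 2) against (5, 3, 3, 2), exact on a resource it actually requests.
Verifying each step:
  pool = (1, 0, 0, 0)
  P5 needs (0, 0, 0, 0) <= (1, 0, 0, 0) -> finishes; pool += (3, 2, 0, 1) = (4, 2, 0, 1)
  P1 needs (0, 1, 0, 0) <= (4, 2, 0, 1) -> finishes; pool += (1, 1, 2, 1) = (5, 3, 2, 2)
  P3 needs (3, 2, 0, 1) <= (5, 3, 2, 2) -> finishes; pool += (0, 0, 1, 0) = (5, 3, 3, 2)
  P6 needs (5, 2, 3, 2) <= (5, 3, 3, 2) -> finishes; pool += (0, 1, 2, 3) = (5, 4, 5, 5)
  P8 needs (5, 3, 5, 5) <= (5, 4, 5, 5) -> finishes; pool += (0, 2, 0, 0) = (5, 6, 5, 5)
  P7 needs (5, 6, 5, 4) <= (5, 6, 5, 5) -> finishes; pool += (1, 3, 3, 0) = (6, 9, 8, 5)
(3) Exactly 2 of the possible complete orderings are safe sequences.


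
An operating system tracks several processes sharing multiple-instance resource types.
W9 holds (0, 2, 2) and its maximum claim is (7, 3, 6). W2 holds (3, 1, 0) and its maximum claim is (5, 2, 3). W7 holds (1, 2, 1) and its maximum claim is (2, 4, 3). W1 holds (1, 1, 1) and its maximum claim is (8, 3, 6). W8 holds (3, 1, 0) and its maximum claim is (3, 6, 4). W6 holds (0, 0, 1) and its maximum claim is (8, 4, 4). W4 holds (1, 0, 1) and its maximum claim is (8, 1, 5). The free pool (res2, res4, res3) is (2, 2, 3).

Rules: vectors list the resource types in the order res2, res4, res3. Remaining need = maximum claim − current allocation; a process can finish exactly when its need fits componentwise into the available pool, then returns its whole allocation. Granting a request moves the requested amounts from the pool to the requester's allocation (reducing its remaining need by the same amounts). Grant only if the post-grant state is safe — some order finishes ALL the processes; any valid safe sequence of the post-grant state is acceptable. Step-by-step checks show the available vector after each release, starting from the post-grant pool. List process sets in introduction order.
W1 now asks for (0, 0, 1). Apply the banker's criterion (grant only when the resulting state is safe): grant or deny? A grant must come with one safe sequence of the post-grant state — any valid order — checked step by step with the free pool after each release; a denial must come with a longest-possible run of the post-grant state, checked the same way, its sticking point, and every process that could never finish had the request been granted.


DENY: after the grant no complete ordering would exist.
Key observation: after W7, W2 the pool peaks at (6, 5, 3), and each blocked process is short somewhere: W9 on res2, res3; W1 on res2, res3; W8 on res3; W6 on res2; W4 on res2, res3.
After a pretend grant, a maximal execution: W7, W2 — then nothing else fits. Step-by-step check:
  pool = (2, 2, 2)
  W7: need (1, 2, 2) fits (2, 2, 2); releases (1, 2, 1), pool now (3, 4, 3)
  W2: need (2, 1, 3) fits (3, 4, 3); releases (3, 1, 0), pool now (6, 5, 3)
  W9 cannot run: need (7, 1, 4) vs free (6, 5, 3) (insufficient res2 and res3)
  W1 cannot run: need (7, 2, 4) vs free (6, 5, 3) (insufficient res2 and res3)
  W8 cannot run: need (0, 5, 4) vs free (6, 5, 3) (insufficient res3)
  W6 cannot run: need (8, 4, 3) vs free (6, 5, 3) (insufficient res2)
  W4 cannot run: need (7, 1, 4) vs free (6, 5, 3) (insufficient res2 and res3)
Processes that could never finish after the grant: W9, W1, W8, W6 and W4.


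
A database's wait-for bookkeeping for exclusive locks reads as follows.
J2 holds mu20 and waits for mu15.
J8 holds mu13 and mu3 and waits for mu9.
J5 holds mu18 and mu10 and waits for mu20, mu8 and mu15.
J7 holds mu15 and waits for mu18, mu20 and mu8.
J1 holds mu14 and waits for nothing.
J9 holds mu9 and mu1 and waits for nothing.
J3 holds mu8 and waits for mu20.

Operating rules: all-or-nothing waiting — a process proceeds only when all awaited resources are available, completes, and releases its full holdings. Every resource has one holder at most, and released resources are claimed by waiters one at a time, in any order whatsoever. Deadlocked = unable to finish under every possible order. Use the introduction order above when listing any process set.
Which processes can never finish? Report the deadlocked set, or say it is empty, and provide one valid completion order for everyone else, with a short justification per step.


Deadlocked: J2, J5, J7 and J3.
Key observation: the waits loop around J2 -> J7 -> J2 with no way out; J5 and J3 are caught in further circular waits.
The rest can finish in the order J1, J9, J8.
Step-by-step check:
  J1: no waits; runs immediately, freeing mu14
  J9: no waits; runs immediately, freeing mu9 and mu1
  J8 waits on mu9 — all released -> runs and releases mu13 and mu3


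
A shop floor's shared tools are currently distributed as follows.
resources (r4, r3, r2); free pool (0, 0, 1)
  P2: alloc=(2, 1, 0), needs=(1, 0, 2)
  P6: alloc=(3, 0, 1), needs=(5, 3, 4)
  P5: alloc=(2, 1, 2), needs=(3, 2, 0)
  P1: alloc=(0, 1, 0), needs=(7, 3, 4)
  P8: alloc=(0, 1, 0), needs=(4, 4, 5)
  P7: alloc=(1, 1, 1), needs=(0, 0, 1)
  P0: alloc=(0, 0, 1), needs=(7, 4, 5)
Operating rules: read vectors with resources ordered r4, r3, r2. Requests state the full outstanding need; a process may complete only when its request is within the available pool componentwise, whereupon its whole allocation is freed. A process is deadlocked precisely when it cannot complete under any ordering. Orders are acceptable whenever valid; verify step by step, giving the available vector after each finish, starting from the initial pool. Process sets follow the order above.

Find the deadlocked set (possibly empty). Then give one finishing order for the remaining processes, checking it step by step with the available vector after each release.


The deadlocked set is empty.
Key observation: starting with P7, each completion frees enough for the next — no one is permanently blocked.
A valid finishing order for the others: P7, P2, P5, P6, P1, P0, P8. Check, step by step:
  pool = (0, 0, 1)
  P7 needs (0, 0, 1) <= (0, 0, 1) -> finishes; pool += (1, 1, 1) = (1, 1, 2)
  P2 needs (1, 0, 2) <= (1, 1, 2) -> finishes; pool += (2, 1, 0) = (3, 2, 2)
  P5 needs (3, 2, 0) <= (3, 2, 2) -> finishes; pool += (2, 1, 2) = (5, 3, 4)
  P6 needs (5, 3, 4) <= (5, 3, 4) -> finishes; pool += (3, 0, 1) = (8, 3, 5)
  P1 needs (7, 3, 4) <= (8, 3, 5) -> finishes; pool += (0, 1, 0) = (8, 4, 5)
  P0 needs (7, 4, 5) <= (8, 4, 5) -> finishes; pool += (0, 0, 1) = (8, 4, 6)
  P8 needs (4, 4, 5) <= (8, 4, 6) -> finishes; pool += (0, 1, 0) = (8, 5, 6)


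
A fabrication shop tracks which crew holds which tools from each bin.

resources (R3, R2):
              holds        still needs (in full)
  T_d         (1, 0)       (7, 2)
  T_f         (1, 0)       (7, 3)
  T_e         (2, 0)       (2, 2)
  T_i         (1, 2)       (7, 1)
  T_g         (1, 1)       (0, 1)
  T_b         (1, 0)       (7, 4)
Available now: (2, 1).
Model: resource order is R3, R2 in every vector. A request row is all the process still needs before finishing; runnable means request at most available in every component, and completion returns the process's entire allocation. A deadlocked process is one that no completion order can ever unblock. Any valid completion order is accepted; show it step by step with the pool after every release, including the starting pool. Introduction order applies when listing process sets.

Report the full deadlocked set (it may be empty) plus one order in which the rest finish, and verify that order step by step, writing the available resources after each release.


Deadlocked: T_d, T_f, T_i and T_b.
Key observation: once T_g, T_e finish, the pool peaks at (5, 2) — and every remaining process still needs more R3 than that.
One completion order for the rest: T_g, T_e. Step-by-step check:
  pool = (2, 1)
  run T_g (needs (0, 1), free (2, 1)); after release of (1, 1) the pool is (3, 2)
  run T_e (needs (2, 2), free (3, 2)); after release of (2, 0) the pool is (5, 2)
The blocked processes can never fit:
  T_d cannot run: need (7, 2) vs free (5, 2) (insufficient R3)
  T_f cannot run: need (7, 3) vs free (5, 2) (insufficient R3 and R2)
  T_i cannot run: need (7, 1) vs free (5, 2) (insufficient R3)
  T_b cannot run: need (7, 4) vs free (5, 2) (insufficient R3 and R2)


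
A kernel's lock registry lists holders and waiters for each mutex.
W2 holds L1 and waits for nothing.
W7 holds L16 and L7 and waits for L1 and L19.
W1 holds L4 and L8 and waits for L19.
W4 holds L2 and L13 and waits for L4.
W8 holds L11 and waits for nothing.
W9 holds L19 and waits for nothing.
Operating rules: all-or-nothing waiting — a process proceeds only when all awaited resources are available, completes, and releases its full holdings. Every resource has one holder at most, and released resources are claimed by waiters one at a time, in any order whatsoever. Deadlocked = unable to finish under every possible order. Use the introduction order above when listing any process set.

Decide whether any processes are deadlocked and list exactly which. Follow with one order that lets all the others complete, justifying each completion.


Nothing here is deadlocked.
Key observation: although several processes wait, no cycle exists — each chain bottoms out at a free runner.
A valid finishing order for the others: W9, W2, W1, W7, W4, W8.
Walking it through:
  W9 waits on nothing -> runs at once and releases L19
  W2 waits on nothing -> runs at once and releases L1
  W1: everything it awaited (L19) is free; runs, freeing L4 and L8
  W7: everything it awaited (L1 and L19) is free; runs, freeing L16 and L7
  W4: everything it awaited (L4) is free; runs, freeing L2 and L13
  W8 waits on nothing -> runs at once and releases L11


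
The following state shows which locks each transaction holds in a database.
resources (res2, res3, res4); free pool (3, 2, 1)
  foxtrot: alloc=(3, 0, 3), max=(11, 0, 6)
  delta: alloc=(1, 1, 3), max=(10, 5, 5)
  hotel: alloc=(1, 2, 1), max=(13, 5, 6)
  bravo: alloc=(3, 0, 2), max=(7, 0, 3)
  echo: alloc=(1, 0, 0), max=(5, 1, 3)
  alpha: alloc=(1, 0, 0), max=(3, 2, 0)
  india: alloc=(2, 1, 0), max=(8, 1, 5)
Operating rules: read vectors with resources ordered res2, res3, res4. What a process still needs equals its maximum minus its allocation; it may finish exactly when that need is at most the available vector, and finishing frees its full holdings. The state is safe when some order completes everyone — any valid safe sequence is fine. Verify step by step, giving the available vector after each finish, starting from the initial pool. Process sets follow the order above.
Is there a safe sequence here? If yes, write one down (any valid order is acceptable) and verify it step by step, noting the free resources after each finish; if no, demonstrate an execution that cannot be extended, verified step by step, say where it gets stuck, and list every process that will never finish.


SAFE. One safe sequence: alpha, bravo, echo, foxtrot, india, hotel, delta.
Key observation: the first exact fit in this order is alpha — it needs (2, 2, 0) with (3, 2, 1) free, meeting a requested resource to the last unit.
Verifying each step:
  pool = (3, 2, 1)
  run alpha (needs (2, 2, 0), free (3, 2, 1)); after release of (1, 0, 0) the pool is (4, 2, 1)
  run bravo (needs (4, 0, 1), free (4, 2, 1)); after release of (3, 0, 2) the pool is (7, 2, 3)
  run echo (needs (4, 1, 3), free (7, 2, 3)); after release of (1, 0, 0) the pool is (8, 2, 3)
  run foxtrot (needs (8, 0, 3), free (8, 2, 3)); after release of (3, 0, 3) the pool is (11, 2, 6)
  run india (needs (6, 0, 5), free (11, 2, 6)); after release of (2, 1, 0) the pool is (13, 3, 6)
  run hotel (needs (12, 3, 5), free (13, 3, 6)); after release of (1, 2, 1) the pool is (14, 5, 7)
  run delta (needs (9, 4, 2), free (14, 5, 7)); after release of (1, 1, 3) the pool is (15, 6, 10)


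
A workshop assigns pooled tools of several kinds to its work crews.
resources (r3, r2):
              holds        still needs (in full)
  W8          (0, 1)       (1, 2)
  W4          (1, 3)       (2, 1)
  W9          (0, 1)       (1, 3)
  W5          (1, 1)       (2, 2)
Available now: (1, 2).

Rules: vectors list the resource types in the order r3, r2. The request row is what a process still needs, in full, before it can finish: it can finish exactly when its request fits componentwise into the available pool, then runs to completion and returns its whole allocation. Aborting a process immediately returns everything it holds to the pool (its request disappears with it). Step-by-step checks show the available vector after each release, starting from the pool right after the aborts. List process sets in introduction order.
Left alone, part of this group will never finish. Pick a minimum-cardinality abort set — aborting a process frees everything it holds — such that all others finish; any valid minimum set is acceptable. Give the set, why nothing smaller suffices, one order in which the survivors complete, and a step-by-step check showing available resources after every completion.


Minimum abort set: W4.
Key observation: the deadlocked W5 becomes finishable only because W4 released (1, 3); it completes at step 3 below.
Minimality: the empty abort set fails — the state is deadlocked as it stands.
One survivor order: W9, W8, W5. Step-by-step check (post-abort pool first):
  pool = (2, 5)
  W9: need (1, 3) fits (2, 5); releases (0, 1), pool now (2, 6)
  W8: need (1, 2) fits (2, 6); releases (0, 1), pool now (2, 7)
  W5: need (2, 2) fits (2, 7); releases (1, 1), pool now (3, 8)


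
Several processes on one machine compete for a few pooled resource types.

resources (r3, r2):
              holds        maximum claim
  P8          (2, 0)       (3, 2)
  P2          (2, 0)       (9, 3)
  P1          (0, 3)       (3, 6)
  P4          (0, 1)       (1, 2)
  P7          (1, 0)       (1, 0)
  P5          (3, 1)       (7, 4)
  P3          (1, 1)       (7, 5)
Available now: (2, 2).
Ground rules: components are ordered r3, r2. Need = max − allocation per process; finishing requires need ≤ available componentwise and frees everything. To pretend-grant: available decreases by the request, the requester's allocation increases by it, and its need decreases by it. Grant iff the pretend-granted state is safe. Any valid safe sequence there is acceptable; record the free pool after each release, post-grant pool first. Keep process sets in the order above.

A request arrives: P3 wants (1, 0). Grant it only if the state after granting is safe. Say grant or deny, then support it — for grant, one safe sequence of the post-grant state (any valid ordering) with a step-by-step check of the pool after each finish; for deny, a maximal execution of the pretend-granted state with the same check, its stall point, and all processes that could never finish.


GRANT. The post-grant state is safe; one safe sequence: P7, P8, P4, P5, P3, P2, P1.
Key observation: post-grant, (1, 2) remains, and an order beginning with P7 completes everyone.
Verifying the post-grant state step by step:
  pool = (1, 2)
  P7: need (0, 0) fits (1, 2); releases (1, 0), pool now (2, 2)
  P8: need (1, 2) fits (2, 2); releases (2, 0), pool now (4, 2)
  P4: need (1, 1) fits (4, 2); releases (0, 1), pool now (4, 3)
  P5: need (4, 3) fits (4, 3); releases (3, 1), pool now (7, 4)
  P3: need (5, 4) fits (7, 4); releases (2, 1), pool now (9, 5)
  P2: need (7, 3) fits (9, 5); releases (2, 0), pool now (11, 5)
  P1: need (3, 3) fits (11, 5); releases (0, 3), pool now (11, 8)


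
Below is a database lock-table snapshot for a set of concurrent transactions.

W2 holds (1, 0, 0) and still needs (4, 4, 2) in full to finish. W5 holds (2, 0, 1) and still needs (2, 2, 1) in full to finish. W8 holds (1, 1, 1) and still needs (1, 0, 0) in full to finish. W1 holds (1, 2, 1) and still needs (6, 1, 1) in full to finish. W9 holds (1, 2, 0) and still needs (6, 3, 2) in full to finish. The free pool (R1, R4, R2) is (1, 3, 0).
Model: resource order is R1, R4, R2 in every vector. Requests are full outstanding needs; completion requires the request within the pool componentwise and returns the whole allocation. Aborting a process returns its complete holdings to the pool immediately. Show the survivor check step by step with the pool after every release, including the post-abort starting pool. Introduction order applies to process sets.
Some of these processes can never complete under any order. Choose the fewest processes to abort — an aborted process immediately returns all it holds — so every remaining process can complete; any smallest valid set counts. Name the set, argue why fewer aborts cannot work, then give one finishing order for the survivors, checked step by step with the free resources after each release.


Abort W1.
Key observation: the returned (1, 2, 1) from W1 is what brings W9 — unrunnable before, under any order — into play at step 4.
No smaller set exists: with zero aborts the deadlock remains.
The survivors complete as W8, W5, W2, W9. Walking it through (starting from the post-abort pool):
  pool = (2, 5, 1)
  W8 needs (1, 0, 0) <= (2, 5, 1) -> finishes; pool += (1, 1, 1) = (3, 6, 2)
  W5 needs (2, 2, 1) <= (3, 6, 2) -> finishes; pool += (2, 0, 1) = (5, 6, 3)
  W2 needs (4, 4, 2) <= (5, 6, 3) -> finishes; pool += (1, 0, 0) = (6, 6, 3)
  W9 needs (6, 3, 2) <= (6, 6, 3) -> finishes; pool += (1, 2, 0) = (7, 8, 3)


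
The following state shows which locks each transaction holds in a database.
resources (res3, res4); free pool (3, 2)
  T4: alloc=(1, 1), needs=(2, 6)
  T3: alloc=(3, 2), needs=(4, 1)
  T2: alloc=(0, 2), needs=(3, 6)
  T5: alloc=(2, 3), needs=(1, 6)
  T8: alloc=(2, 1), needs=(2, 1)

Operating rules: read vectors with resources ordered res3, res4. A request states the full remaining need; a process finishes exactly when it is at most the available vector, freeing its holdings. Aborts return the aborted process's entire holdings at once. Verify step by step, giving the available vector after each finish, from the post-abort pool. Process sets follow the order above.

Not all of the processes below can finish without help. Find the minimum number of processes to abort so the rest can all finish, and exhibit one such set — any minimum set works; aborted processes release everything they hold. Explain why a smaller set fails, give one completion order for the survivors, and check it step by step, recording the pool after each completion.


Minimum abort set: T4.
Key observation: T2 could never have finished before the abort; with (1, 1) returned by T4, it fits at step 3.
Why nothing smaller works: aborting no one leaves the state deadlocked as given.
Survivors finish in the order: T3, T8, T2, T5. Step-by-step check (pool after the aborts first):
  pool = (4, 3)
  run T3 (needs (4, 1), free (4, 3)); after release of (3, 2) the pool is (7, 5)
  run T8 (needs (2, 1), free (7, 5)); after release of (2, 1) the pool is (9, 6)
  run T2 (needs (3, 6), free (9, 6)); after release of (0, 2) the pool is (9, 8)
  run T5 (needs (1, 6), free (9, 8)); after release of (2, 3) the pool is (11, 11)


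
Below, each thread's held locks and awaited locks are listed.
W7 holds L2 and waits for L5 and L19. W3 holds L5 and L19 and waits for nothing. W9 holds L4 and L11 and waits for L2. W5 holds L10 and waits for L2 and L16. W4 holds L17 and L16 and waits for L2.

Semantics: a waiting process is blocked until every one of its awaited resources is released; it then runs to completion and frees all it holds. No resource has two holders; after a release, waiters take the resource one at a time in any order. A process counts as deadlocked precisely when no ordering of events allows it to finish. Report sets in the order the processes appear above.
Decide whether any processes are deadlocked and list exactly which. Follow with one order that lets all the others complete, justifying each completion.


No process is deadlocked.
Key observation: there is no circular wait here — follow any chain and it reaches a process that is free to run now.
The rest can finish in the order W3, W7, W4, W5, W9.
Step-by-step check:
  run W3 (it waits on nothing); releases L5 and L19
  W7: everything it awaited (L5 and L19) is free; runs, freeing L2
  W4: everything it awaited (L2) is free; runs, freeing L17 and L16
  W5: everything it awaited (L2 and L16) is free; runs, freeing L10
  W9: everything it awaited (L2) is free; runs, freeing L4 and L11
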